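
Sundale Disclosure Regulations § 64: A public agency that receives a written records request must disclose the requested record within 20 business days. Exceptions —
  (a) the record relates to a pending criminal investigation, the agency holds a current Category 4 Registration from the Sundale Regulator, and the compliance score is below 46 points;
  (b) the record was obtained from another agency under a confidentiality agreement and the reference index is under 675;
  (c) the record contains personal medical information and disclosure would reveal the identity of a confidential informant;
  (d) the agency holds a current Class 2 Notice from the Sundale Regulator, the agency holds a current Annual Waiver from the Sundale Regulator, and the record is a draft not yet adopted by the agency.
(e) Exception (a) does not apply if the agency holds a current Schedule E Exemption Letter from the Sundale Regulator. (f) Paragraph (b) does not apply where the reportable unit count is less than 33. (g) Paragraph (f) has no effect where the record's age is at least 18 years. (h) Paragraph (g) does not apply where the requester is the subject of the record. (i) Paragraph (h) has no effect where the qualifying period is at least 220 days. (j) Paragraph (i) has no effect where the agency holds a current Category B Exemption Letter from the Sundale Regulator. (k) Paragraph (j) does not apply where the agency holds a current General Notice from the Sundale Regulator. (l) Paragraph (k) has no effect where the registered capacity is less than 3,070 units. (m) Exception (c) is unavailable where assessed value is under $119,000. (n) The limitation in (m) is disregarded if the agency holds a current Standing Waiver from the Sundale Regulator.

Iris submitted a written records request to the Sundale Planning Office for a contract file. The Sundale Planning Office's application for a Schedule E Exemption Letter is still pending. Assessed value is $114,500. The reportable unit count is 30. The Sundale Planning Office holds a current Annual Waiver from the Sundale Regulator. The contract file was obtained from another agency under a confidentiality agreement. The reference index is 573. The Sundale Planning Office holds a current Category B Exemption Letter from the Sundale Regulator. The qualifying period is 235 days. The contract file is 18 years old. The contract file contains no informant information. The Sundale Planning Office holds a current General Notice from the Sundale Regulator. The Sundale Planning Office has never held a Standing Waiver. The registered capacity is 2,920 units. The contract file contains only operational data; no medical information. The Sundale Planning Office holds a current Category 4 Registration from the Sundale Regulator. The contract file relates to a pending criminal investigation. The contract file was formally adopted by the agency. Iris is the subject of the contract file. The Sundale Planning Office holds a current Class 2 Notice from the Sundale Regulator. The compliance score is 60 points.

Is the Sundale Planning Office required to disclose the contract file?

Exception (a) requires that the compliance score is below 46 points; but the compliance score is 60 points, not below 46 points, so (a) is unavailable.
All of (b)'s requirements are met (the contract file was obtained under a confidentiality agreement; the reference index is 573, under the 675 limit). But: (f) operates against (b): the reportable unit count is 30, less than the 33 limit. (g) would limit (f) — the record's age is 18 years, meeting the 18 years threshold — but (h) sets (g) aside: (h) is triggered — Iris is the subject of the contract file. (i) would limit (h) — the qualifying period is 235 days, meeting the 220 days threshold — but (j) sets (i) aside: (j) operates against (i): a current Category B Exemption Letter is held. (k) would limit (j) — a current General Notice is held — but (l) sets (k) aside: (l) operates against (k): the registered capacity is 2,920 units, less than the 3,070 units limit. So (b) is unavailable.
Exception (c) fails — the contract file contains only operational data.
Exception (d) fails — the contract file has been formally adopted.
No exception displaces § 64.

Yes — the Sundale Planning Office must disclose the contract file.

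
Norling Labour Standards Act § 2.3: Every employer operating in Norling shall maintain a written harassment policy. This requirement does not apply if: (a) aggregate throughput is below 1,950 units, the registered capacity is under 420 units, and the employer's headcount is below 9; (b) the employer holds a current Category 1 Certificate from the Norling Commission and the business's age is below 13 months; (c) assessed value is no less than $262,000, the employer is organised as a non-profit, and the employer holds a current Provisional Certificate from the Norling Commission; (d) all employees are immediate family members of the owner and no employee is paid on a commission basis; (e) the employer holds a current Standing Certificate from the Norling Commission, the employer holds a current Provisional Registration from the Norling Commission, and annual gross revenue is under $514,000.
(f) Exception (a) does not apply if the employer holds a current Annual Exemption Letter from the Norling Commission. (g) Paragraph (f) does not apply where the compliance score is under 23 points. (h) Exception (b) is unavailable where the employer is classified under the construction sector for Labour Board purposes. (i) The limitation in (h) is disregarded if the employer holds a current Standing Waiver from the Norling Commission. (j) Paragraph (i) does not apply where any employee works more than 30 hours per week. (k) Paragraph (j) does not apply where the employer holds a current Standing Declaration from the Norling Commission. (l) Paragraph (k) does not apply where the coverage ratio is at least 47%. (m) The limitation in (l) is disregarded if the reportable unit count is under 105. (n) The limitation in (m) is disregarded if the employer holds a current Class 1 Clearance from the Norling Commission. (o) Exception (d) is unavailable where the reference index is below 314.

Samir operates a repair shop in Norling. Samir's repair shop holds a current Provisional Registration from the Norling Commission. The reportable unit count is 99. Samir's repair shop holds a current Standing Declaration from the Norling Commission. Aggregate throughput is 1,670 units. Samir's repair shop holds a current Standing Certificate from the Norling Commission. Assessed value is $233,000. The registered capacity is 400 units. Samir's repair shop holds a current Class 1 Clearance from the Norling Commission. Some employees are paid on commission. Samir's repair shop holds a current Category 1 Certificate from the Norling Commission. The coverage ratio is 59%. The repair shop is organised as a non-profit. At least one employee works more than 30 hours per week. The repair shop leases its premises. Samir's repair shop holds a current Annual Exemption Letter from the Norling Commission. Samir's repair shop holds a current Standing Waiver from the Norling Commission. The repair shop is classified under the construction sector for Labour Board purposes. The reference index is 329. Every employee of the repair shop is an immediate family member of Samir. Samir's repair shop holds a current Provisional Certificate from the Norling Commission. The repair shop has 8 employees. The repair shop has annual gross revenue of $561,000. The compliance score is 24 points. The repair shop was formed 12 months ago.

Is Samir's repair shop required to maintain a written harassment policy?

Exception (a): aggregate throughput is 1,670 units, below the 1,950 units limit; the registered capacity is 400 units, under the 420 units limit; the employer's headcount is 8, below the 9 limit — every condition holds. But: (f) operates against (a): a current Annual Exemption Letter is held. (g) is not engaged (the compliance score is 24 points, not under 23 points), so (f) stands. Exception (a) does not apply.
Exception (b)'s conditions are all satisfied: a current Category 1 Certificate is held; the business's age is 12 months, below the 13 months limit. Turning to paragraphs (h)–(n): (h) applies — the repair shop is classified under the construction sector. (i) operates (a current Standing Waiver is held), but is displaced by (j): (j) applies — at least one employee exceeds 30 hours/week. (k) would limit (j) — a current Standing Declaration is held — but (l) sets (k) aside: (l) is engaged — the coverage ratio is 59%, meeting the 47% threshold. (m) would limit (l) — the reportable unit count is 99, under the 105 limit — but (n) sets (m) aside: (n) is engaged — a current Class 1 Clearance is held. (b) is therefore removed.
Exception (c) requires that assessed value is no less than $262,000; but assessed value is $233,000, short of $262,000, so (c) is unavailable.
Exception (d) fails — some employees are paid on commission.
Exception (e) fails — annual gross revenue is $561,000, not under $514,000.
No exception applies. The general rule governs.

Yes — Samir's repair shop must maintain a written harassment policy.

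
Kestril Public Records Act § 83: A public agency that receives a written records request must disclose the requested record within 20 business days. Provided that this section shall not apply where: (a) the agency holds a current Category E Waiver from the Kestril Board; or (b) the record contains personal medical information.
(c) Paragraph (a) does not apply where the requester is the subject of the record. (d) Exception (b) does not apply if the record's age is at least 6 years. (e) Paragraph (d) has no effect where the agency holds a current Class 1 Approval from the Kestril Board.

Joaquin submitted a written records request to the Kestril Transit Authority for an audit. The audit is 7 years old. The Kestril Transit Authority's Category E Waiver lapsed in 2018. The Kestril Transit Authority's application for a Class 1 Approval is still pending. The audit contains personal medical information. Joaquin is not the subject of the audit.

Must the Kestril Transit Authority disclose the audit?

Exception (a) requires that the agency holds a current Category E Waiver from the Kestril Board; but no current Category E Waiver is held, so (a) is unavailable.
Exception (b): the audit contains personal medical information — every condition holds. But applying paragraphs (d)–(e): (d) operates against (b): the record's age is 7 years, meeting the 6 years threshold. (e), which would lift (d), is not triggered — there is no Class 1 Approval in force. So (b) is unavailable.
None of the exceptions is available; § 83 applies in full.

Yes — the Kestril Transit Authority must disclose the audit.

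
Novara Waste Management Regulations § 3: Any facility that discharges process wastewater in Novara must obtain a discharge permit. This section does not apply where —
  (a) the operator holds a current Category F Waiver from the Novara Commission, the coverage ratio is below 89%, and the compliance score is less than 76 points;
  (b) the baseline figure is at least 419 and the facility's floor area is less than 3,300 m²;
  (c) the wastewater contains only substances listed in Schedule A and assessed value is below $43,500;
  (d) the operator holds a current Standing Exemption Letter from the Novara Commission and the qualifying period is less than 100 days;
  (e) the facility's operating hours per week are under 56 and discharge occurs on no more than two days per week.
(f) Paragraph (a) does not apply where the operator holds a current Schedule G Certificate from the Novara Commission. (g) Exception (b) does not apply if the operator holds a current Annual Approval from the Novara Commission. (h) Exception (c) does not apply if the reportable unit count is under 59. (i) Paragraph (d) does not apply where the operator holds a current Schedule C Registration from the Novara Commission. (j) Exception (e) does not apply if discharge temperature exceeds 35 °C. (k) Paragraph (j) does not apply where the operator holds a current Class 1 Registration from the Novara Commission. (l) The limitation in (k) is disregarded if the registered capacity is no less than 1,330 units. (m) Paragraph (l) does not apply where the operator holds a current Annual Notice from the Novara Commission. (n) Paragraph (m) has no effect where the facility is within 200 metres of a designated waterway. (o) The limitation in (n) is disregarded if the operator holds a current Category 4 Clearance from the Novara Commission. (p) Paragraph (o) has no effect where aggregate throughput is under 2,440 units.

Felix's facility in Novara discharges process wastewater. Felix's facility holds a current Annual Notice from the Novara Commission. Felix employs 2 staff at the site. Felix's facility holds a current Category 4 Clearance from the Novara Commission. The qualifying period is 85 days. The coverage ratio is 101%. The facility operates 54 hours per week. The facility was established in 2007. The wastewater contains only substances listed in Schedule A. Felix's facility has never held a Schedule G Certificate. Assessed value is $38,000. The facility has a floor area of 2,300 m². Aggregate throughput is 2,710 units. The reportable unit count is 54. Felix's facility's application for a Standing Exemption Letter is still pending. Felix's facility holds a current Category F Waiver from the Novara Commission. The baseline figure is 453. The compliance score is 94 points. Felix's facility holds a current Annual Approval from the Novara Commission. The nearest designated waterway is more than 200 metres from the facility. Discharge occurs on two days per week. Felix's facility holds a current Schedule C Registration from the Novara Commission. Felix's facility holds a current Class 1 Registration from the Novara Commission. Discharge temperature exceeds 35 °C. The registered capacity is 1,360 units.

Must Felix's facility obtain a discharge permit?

Exception (a) fails — the coverage ratio is 101%, not below 89%.
Exception (b)'s conditions are all satisfied: the baseline figure is 453, meeting the 419 threshold; the facility's floor area is 2,300 m², less than the 3,300 m² limit. But: (g) operates against (b): a current Annual Approval is held. Exception (b) does not apply.
Exception (c)'s conditions are all satisfied: the wastewater is Schedule-A-only; assessed value is $38,000, below the $43,500 limit. But applying paragraph (h): (h) operates — the reportable unit count is 54, under the 59 limit. So (c) is unavailable.
Exception (d) does not apply: there is no Standing Exemption Letter in force.
Exception (e)'s conditions are all satisfied: the facility's operating hours per week are 54, under the 56 limit; discharge occurs on no more than two days per week. As to paragraphs (j)–(p): (j) operates (discharge temperature exceeds 35 °C), but is displaced by (k): (k) operates — a current Class 1 Registration is held. (l) would limit (k) — the registered capacity is 1,360 units, meeting the 1,330 units threshold — but (m) sets (l) aside: (m) is triggered — a current Annual Notice is held. (n) is inapplicable (the facility is more than 200 m from any designated waterway), so (m) stands. (e) remains available.

No — exception (e) applies; Felix's facility is not required to obtain a discharge permit.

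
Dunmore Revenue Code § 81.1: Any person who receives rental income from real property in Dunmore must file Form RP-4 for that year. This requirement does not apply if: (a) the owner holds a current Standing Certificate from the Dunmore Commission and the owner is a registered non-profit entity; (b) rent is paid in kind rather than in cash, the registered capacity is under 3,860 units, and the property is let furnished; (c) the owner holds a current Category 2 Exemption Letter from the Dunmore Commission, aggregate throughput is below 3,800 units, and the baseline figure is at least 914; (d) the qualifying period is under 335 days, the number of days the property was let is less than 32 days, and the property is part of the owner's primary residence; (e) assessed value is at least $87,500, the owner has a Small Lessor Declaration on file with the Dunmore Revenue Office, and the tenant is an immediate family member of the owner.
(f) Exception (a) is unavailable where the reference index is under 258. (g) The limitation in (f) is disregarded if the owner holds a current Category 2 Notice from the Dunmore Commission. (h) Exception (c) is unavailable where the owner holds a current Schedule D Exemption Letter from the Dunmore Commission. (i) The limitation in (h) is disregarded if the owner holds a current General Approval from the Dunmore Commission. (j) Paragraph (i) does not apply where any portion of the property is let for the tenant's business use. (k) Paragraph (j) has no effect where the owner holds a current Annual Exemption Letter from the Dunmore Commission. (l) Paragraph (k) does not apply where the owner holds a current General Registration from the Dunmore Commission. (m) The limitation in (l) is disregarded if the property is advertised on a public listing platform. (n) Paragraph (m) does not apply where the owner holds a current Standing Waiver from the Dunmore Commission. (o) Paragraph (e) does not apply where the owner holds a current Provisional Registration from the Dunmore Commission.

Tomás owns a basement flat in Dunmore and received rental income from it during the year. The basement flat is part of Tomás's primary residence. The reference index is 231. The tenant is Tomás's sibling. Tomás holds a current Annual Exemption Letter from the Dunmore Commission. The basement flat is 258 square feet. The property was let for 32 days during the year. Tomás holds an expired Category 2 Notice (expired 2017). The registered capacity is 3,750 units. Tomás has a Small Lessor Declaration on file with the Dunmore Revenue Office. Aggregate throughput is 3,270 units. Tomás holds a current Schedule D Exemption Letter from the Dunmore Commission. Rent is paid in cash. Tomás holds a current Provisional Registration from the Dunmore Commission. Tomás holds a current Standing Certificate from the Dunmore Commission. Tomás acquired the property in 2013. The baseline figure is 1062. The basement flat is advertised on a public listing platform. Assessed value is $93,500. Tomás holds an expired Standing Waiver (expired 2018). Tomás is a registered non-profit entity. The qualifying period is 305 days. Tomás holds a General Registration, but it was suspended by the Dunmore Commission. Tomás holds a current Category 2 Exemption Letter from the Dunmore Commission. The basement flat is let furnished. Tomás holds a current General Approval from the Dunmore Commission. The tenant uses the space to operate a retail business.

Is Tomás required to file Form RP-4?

Exception (a) is satisfied on its face — a current Standing Certificate is held; Tomás is a registered non-profit. But applying paragraphs (f)–(g): (f) operates against (a): the reference index is 231, under the 258 limit. (g), which would lift (f), is not triggered — there is no Category 2 Notice in force. (a) is therefore removed.
Exception (b) does not apply: rent is paid in cash.
Exception (c) is satisfied on its face — a current Category 2 Exemption Letter is held; aggregate throughput is 3,270 units, below the 3,800 units limit; the baseline figure is 1,062, meeting the 914 threshold. Considering the limiting provisions: (h) would limit (c) — a current Schedule D Exemption Letter is held — but (i) sets (h) aside: (i) operates against (h): a current General Approval is held. (j) would limit (i) — the space is let for business use — but (k) sets (j) aside: (k) operates against (j): a current Annual Exemption Letter is held. (l), which would lift (k), is not engaged — no current General Registration is held. Exception (c) stands.
Exception (d) fails — the number of days the property was let is 32 days, not less than 32 days.
Exception (e): assessed value is $93,500, meeting the $87,500 threshold; a Small Lessor Declaration is on file; the tenant is an immediate family member — every condition holds. However, paragraph (o) must be considered: (o) operates against (e): a current Provisional Registration is held. So (e) is unavailable.

No — exception (c) applies; Tomás is not required to file Form RP-4.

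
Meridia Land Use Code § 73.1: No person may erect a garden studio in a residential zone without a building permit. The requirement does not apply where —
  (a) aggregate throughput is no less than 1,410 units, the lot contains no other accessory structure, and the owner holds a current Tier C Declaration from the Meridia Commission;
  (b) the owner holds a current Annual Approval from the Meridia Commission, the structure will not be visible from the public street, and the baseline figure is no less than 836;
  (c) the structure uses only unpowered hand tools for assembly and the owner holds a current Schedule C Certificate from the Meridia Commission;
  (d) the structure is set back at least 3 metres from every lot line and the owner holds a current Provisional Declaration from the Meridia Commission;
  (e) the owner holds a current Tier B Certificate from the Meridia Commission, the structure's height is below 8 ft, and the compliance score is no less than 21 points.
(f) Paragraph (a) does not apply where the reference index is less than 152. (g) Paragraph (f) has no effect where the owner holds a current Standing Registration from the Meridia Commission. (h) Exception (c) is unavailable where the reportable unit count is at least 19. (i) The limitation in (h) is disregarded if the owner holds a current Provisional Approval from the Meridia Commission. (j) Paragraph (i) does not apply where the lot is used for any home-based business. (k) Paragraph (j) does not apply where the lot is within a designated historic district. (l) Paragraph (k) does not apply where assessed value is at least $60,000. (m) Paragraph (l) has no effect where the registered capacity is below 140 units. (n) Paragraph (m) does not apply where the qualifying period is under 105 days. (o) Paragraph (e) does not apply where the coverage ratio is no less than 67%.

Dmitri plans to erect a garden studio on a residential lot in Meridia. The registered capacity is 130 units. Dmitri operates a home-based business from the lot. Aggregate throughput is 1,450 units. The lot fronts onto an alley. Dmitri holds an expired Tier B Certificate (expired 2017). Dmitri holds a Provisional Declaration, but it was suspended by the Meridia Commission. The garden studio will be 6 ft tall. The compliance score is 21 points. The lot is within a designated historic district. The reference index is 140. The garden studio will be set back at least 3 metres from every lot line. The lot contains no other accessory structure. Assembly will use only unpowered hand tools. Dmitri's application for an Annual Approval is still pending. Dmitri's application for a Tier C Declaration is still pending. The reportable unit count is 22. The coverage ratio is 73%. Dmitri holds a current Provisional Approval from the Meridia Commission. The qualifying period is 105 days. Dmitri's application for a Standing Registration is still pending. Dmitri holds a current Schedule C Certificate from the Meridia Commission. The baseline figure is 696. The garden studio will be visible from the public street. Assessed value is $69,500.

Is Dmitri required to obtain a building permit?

Exception (a) fails — there is no Tier C Declaration in force.
Exception (b) fails — the Annual Approval is not current.
Exception (c)'s conditions are all satisfied: assembly uses only hand tools; a current Schedule C Certificate is held. Under paragraphs (h)–(n): (h) would limit (c) — the reportable unit count is 22, meeting the 19 threshold — but (i) sets (h) aside: (i) operates — a current Provisional Approval is held. (j) would limit (i) — a home-based business operates on the lot — but (k) sets (j) aside: (k) is triggered — the lot is in a historic district. (l) would limit (k) — assessed value is $69,500, meeting the $60,000 threshold — but (m) sets (l) aside: (m) operates against (l): the registered capacity is 130 units, below the 140 units limit. (n) is not engaged (the qualifying period is 105 days, not under 105 days), so (m) stands. (c) remains available.
Exception (d) does not apply: no current Provisional Declaration is held.
Exception (e) requires that the owner holds a current Tier B Certificate from the Meridia Commission; but there is no Tier B Certificate in force, so (e) is unavailable.

No — exception (c) applies; Dmitri does not need a building permit.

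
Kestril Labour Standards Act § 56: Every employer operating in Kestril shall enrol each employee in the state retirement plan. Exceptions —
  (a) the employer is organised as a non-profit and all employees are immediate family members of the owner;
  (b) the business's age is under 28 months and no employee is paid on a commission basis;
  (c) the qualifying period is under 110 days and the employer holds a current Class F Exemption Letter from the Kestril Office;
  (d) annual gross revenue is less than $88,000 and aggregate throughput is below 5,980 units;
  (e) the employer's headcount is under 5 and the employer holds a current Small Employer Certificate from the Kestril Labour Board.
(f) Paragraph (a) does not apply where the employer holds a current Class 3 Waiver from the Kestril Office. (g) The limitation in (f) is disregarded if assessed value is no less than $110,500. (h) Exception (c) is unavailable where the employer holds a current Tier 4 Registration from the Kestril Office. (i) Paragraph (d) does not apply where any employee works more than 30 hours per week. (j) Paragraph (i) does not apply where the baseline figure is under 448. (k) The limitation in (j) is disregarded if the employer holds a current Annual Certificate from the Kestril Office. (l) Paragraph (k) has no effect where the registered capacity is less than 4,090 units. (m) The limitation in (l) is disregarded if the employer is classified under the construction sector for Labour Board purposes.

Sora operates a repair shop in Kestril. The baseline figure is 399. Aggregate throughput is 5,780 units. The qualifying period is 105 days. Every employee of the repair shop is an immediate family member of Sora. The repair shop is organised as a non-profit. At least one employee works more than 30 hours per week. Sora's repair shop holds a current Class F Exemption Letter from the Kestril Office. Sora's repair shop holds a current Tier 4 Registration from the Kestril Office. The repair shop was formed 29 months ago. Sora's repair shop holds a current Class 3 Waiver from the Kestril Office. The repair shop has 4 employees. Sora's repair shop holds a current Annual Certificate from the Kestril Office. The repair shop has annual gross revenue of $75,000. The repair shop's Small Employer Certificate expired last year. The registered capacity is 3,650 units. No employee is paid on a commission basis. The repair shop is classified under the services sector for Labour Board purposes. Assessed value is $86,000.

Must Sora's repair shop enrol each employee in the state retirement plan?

No — exception (d) applies; Sora's repair shop is not required to enrol each employee in the state retirement plan.

Exception (a) is satisfied on its face — the employer is a non-profit; every employee is an immediate family member. However, paragraphs (f)–(g) must be considered: (f) operates against (a): a current Class 3 Waiver is held. (g) is inapplicable (assessed value is $86,000, short of $110,500), so (f) stands. (a) is therefore removed.
Exception (b) requires that the business's age is under 28 months; but the business's age is 29 months, not under 28 months, so (b) is unavailable.
All of (c)'s requirements are met (the qualifying period is 105 days, under the 110 days limit; a current Class F Exemption Letter is held). Turning to paragraph (h): (h) is triggered — a current Tier 4 Registration is held. Exception (c) does not apply.
Exception (d)'s conditions are all satisfied: annual gross revenue is $75,000, less than the $88,000 limit; aggregate throughput is 5,780 units, below the 5,980 units limit. Under paragraphs (i)–(m): (i) would limit (d) — at least one employee exceeds 30 hours/week — but (j) sets (i) aside: (j) operates against (i): the baseline figure is 399, under the 448 limit. (k) would limit (j) — a current Annual Certificate is held — but (l) sets (k) aside: (l) operates against (k): the registered capacity is 3,650 units, less than the 4,090 units limit. (m), which would lift (l), is inapplicable — the repair shop is classified under the services sector. So (d) applies.
Exception (e) requires that the employer holds a current Small Employer Certificate from the Kestril Labour Board; but the Small Employer Certificate has expired, so (e) is unavailable.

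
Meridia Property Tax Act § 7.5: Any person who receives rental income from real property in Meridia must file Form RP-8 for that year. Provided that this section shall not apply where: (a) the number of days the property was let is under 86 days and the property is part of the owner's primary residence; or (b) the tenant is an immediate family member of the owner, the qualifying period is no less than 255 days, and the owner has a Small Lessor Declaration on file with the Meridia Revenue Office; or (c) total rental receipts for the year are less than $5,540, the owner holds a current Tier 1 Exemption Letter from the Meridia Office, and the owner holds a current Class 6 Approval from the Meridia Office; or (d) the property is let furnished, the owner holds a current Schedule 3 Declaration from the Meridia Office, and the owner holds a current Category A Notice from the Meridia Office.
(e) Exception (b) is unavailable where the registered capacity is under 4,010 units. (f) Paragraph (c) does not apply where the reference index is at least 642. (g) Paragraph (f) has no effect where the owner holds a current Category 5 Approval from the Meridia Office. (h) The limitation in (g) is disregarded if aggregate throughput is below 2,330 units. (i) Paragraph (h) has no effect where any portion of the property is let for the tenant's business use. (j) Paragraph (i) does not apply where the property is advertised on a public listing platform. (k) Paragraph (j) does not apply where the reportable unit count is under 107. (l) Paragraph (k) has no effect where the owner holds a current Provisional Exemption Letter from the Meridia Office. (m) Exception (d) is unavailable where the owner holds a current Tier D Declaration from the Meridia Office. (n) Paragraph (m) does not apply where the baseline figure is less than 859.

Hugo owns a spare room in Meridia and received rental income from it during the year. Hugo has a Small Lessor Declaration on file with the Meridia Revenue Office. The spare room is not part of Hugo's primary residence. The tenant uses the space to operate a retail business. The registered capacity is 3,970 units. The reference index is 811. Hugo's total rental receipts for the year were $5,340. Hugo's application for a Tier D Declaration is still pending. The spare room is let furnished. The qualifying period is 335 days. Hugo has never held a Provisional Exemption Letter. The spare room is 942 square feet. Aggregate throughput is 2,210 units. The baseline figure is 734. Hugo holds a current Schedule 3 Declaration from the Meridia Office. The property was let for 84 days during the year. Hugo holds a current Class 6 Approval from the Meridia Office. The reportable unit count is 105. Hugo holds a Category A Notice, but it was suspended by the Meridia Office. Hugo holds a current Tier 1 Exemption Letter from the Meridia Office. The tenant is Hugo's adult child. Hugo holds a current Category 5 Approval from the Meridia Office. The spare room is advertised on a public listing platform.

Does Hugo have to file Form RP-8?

No — exception (c) applies; Hugo is not required to file Form RP-8.

Exception (a) requires that the property is part of the owner's primary residence; but the spare room is not part of the primary residence, so (a) is unavailable.
Exception (b): the tenant is an immediate family member; the qualifying period is 335 days, meeting the 255 days threshold; a Small Lessor Declaration is on file — every condition holds. But applying paragraph (e): (e) operates against (b): the registered capacity is 3,970 units, under the 4,010 units limit. So (b) is unavailable.
Exception (c): total rental receipts for the year are $5,340, less than the $5,540 limit; a current Tier 1 Exemption Letter is held; a current Class 6 Approval is held — every condition holds. Considering the limiting provisions: (f) is triggered (the reference index is 811, meeting the 642 threshold), but is itself disapplied by (g): (g) is engaged — a current Category 5 Approval is held. (h) would limit (g) — aggregate throughput is 2,210 units, below the 2,330 units limit — but (i) sets (h) aside: (i) operates — the space is let for business use. (j) would limit (i) — the property is publicly advertised — but (k) sets (j) aside: (k) operates against (j): the reportable unit count is 105, under the 107 limit. (l), which would lift (k), does not operate here — the Provisional Exemption Letter is not current. Exception (c) stands.
Exception (d) fails — the Category A Notice is not current.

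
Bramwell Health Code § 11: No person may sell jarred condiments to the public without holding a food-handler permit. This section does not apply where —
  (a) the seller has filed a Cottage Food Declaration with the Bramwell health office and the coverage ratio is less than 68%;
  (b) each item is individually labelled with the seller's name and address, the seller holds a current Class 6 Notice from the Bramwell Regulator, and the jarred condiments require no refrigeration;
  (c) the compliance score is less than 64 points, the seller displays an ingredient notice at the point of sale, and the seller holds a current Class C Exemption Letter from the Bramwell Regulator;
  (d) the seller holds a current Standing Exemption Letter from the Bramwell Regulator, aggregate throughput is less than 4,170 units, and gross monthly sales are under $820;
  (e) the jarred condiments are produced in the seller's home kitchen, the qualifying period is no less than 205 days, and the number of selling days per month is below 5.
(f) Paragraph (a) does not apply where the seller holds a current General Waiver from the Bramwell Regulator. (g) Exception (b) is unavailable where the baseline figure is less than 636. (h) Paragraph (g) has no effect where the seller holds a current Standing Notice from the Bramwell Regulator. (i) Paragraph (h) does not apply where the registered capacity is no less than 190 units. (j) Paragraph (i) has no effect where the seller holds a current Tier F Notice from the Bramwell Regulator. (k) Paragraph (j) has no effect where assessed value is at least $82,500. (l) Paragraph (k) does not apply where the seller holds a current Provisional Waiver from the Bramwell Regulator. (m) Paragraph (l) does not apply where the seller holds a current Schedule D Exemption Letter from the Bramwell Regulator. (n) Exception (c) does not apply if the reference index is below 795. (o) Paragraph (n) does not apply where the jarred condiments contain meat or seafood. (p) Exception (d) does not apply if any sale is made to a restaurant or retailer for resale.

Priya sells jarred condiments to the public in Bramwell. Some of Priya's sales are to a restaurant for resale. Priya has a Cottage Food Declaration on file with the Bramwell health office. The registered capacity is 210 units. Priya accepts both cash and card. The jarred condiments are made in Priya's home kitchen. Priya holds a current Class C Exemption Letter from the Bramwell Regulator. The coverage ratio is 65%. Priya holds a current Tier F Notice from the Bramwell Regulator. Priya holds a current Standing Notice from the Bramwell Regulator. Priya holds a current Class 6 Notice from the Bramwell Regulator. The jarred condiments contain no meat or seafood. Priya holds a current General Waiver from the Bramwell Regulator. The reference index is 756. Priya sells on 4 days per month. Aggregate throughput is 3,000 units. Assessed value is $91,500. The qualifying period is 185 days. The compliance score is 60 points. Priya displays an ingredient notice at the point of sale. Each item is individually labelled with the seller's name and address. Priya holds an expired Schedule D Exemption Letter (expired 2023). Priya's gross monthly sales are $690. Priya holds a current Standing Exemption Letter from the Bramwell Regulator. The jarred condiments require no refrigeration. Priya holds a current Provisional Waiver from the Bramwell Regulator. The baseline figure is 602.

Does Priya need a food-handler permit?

Exception (a)'s conditions are all satisfied: a Cottage Food Declaration is on file; the coverage ratio is 65%, less than the 68% limit. However, paragraph (f) must be considered: (f) operates against (a): a current General Waiver is held. Exception (a) does not apply.
All of (b)'s requirements are met (items are individually labelled; a current Class 6 Notice is held; the jarred condiments are shelf-stable). As to paragraphs (g)–(m): (g) would limit (b) — the baseline figure is 602, less than the 636 limit — but (h) sets (g) aside: (h) operates against (g): a current Standing Notice is held. (i) applies (the registered capacity is 210 units, meeting the 190 units threshold), but yields to (j): (j) operates — a current Tier F Notice is held. (k) applies (assessed value is $91,500, meeting the $82,500 threshold), but is overridden by (l): (l) operates — a current Provisional Waiver is held. (m), which would lift (l), is not triggered — there is no Schedule D Exemption Letter in force. Exception (b) stands.
Exception (c): the compliance score is 60 points, less than the 64 points limit; an ingredient notice is displayed; a current Class C Exemption Letter is held — every condition holds. But: (n) operates against (c): the reference index is 756, below the 795 limit. (o), which would lift (n), is not triggered — the jarred condiments contain no meat or seafood. So (c) is unavailable.
Exception (d) is satisfied on its face — a current Standing Exemption Letter is held; aggregate throughput is 3,000 units, less than the 4,170 units limit; gross monthly sales are $690, under the $820 limit. But: (p) operates against (d): some sales are to a restaurant for resale. (d) is therefore removed.
Exception (e) does not apply: the qualifying period is 185 days, short of 205 days.

No — exception (b) applies; Priya is not required to hold a food-handler permit.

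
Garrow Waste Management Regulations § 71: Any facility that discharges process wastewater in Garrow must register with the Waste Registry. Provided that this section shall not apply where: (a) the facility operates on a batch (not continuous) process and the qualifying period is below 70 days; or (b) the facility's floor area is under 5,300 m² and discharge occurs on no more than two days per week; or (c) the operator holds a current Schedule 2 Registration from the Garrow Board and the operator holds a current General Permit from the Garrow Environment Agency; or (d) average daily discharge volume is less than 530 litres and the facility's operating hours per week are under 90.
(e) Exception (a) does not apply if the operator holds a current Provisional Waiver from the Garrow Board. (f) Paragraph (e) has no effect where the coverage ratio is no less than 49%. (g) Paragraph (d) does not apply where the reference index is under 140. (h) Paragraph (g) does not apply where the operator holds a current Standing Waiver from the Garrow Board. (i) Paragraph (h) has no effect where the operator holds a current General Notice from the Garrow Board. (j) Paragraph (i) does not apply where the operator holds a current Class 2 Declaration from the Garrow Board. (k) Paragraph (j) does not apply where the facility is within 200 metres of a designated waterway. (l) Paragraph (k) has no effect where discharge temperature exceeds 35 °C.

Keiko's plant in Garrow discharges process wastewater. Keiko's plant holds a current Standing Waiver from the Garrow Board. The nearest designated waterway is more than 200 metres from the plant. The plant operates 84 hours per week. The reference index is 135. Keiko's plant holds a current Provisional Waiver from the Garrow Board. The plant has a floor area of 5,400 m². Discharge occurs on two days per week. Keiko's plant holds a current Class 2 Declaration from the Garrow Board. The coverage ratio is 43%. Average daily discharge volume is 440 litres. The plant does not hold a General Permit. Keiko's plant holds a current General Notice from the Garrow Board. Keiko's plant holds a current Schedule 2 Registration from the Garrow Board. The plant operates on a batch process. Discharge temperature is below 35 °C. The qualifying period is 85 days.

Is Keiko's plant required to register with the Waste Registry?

No — exception (d) applies; Keiko's plant is not required to register with the Waste Registry.

Exception (a) does not apply: the qualifying period is 85 days, not below 70 days.
Exception (b) fails — the facility's floor area is 5,400 m², not under 5,300 m².
Exception (c) requires that the operator holds a current General Permit from the Garrow Environment Agency; but no General Permit is held, so (c) is unavailable.
Exception (d) is satisfied on its face — average daily discharge volume is 440 litres, less than the 530 litres limit; the facility's operating hours per week are 84, under the 90 limit. Applying paragraphs (g)–(l): (g) operates (the reference index is 135, under the 140 limit), but is displaced by (h): (h) is triggered — a current Standing Waiver is held. (i) is engaged (a current General Notice is held), but yields to (j): (j) operates against (i): a current Class 2 Declaration is held. (k), which would lift (j), is not triggered — the plant is more than 200 m from any designated waterway. Exception (d) stands.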